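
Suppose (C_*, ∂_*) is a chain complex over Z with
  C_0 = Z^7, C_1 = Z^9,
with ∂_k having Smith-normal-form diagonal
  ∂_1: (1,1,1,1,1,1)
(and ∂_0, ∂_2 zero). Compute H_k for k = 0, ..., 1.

H_0: b_0 = 7 − 0 − 6 = 1; torsion from ∂_1 factors > 1: none. So H_0 ≅ Z.
H_1: b_1 = 9 − 6 − 0 = 3; torsion from ∂_2 factors > 1: none. So H_1 ≅ Z^3.

H_0 ≅ Z,  H_1 ≅ Z^3.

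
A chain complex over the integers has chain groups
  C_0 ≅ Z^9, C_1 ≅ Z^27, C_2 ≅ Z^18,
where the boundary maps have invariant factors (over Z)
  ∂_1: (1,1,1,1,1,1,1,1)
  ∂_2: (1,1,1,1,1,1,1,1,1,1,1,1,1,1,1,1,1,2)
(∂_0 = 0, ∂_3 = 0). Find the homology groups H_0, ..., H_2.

H_0: b_0 = 9 − 0 − 8 = 1; torsion from ∂_1 factors > 1: none. So H_0 ≅ Z.
H_1: b_1 = 27 − 8 − 18 = 1; torsion from ∂_2 factors > 1: [2]. So H_1 ≅ Z ⊕ Z/2Z.
H_2: b_2 = 18 − 18 − 0 = 0; torsion from ∂_3 factors > 1: none. So H_2 ≅ 0.

H_0 ≅ Z,  H_1 ≅ Z ⊕ Z/2Z,  H_2 = 0.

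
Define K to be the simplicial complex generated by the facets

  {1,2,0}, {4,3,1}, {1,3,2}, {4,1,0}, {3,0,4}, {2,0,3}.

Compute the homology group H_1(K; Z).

Take the total order 0 < 1 < 2 < 3 < 4 on the vertex set. Then K (dimension 2) consists of the simplices:

  0-simplices (5): [0], [1], [2], [3], [4]
  1-simplices (9): [0,1], [0,2], [0,3], [0,4], [1,2], [1,3], [1,4], [2,3], [3,4]
  2-simplices (6): [0,1,2], [0,1,4], [0,2,3], [0,3,4], [1,2,3], [1,3,4]

giving chain groups C_0 ≅ Z^5, C_1 ≅ Z^9, C_2 ≅ Z^6.

The boundary map ∂_1: C_1 → C_0 sends each edge [p,q] (with p < q) to q − p.
The resulting 5×9 matrix has rank 4, and its Smith normal form has invariant factors (1,1,1,1).

Boundary ∂_2: C_2 → C_1 sends each 2-simplex [p,q,r] to [q,r] − [p,r] + [p,q]. For instance
  ∂[0,2,3] = [2,3] − [0,3] + [0,2],
  ∂[0,3,4] = [3,4] − [0,4] + [0,3].
This gives a 9×6 integer matrix of rank 5; reducing to Smith normal form yields diagonal entries (1,1,1,1,1).

From H_k ≅ ker(∂_k) / im(∂_{k+1}) we obtain:

  H_1: rank ker ∂_1 − rank ∂_2 = (9 − 4) − 5 = 0, and the invariant factors of ∂_2 are all 1, so H_1 = 0.

(K is a triangulation of the 2-sphere S^2.)

H_1 = 0.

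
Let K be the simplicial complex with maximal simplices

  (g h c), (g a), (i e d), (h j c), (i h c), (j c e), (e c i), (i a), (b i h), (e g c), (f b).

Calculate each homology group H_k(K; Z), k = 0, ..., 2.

Order the vertices as a < b < c < d < e < f < g < h < i < j. Listing each simplex with vertices in this order, K has dimension 2 with simplices:

  0-simplices (10): a, b, c, d, e, f, g, h, i, j
  1-simplices (18): ag, ai, bf, bh, bi, ce, cg, ch, ci, cj, de, di, eg, ei, ej, gh, hi, hj
  2-simplices (8): bhi, ceg, cei, cej, cgh, chi, chj, dei

Hence C_0 ≅ Z^10, C_1 ≅ Z^18, C_2 ≅ Z^8.

The boundary map ∂_1: C_1 → C_0 sends each edge [p,q] (with p < q) to q − p. For instance
  ∂ch = h − c.
The 10×18 boundary matrix has rank 9 and Smith normal form diag(1,1,1,1,1,1,1,1,1).

∂_2: C_2 → C_1 maps a triangle to the signed sum of its edges. For instance
  ∂ceg = eg − cg + ce,
  ∂cei = ei − ci + ce.
This gives a 18×8 integer matrix of rank 8; reducing to Smith normal form yields diagonal entries (1,1,1,1,1,1,1,1).

Computing H_k = (kernel of ∂_k) / (image of ∂_{k+1}):

  H_0: rank C_0 − rank ∂_1 = 10 − 9 = 1, and the invariant factors of ∂_1 are all 1, so H_0 = Z.
  H_1: rank ker ∂_1 − rank ∂_2 = (18 − 9) − 8 = 1, and the invariant factors of ∂_2 are all 1, so H_1 = Z.
  H_2: rank ker ∂_2 − rank ∂_3 = (8 − 8) − 0 = 0, and there is no ∂_3, so H_2 = 0.

As a check, the Euler characteristic is 10 − 18 + 8 = 0, which agrees with 1 − 1 + 0 = 0.

H_0 ≅ Z,  H_1 ≅ Z,  H_2 = 0.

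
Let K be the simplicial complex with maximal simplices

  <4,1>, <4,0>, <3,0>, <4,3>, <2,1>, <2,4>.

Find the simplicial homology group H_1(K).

H_1 ≅ Z^2.

We work with the vertex ordering 0 < 1 < 2 < 3 < 4. The simplices of K, each written with vertices in increasing order, are:

  0-simplices (5): [0], [1], [2], [3], [4]
  1-simplices (6): [0,3], [0,4], [1,2], [1,4], [2,4], [3,4]

Hence C_0 ≅ Z^5, C_1 ≅ Z^6.

∂_1: C_1 → C_0 maps an edge to its endpoints' difference, ∂[p,q] = q − p. For instance
  ∂[1,4] = [4] − [1].
The resulting 5×6 matrix has rank 4, and its Smith normal form has invariant factors (1,1,1,1).

From H_k ≅ ker(∂_k) / im(∂_{k+1}) we obtain:

  H_1: rank ker ∂_1 − rank ∂_2 = (6 − 4) − 0 = 2, and there is no ∂_2, so H_1 ≅ Z^2.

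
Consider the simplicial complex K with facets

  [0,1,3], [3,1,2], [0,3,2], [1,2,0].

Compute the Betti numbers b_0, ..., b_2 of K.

Fix the vertex order 0 < 1 < 2 < 3 and write every simplex with vertices in increasing order. Then dim K = 2 and the simplices of K are:

  0-simplices (4): [0], [1], [2], [3]
  1-simplices (6): [0,1], [0,2], [0,3], [1,2], [1,3], [2,3]
  2-simplices (4): [0,1,2], [0,1,3], [0,2,3], [1,2,3]

Hence C_0 ≅ Z^4, C_1 ≅ Z^6, C_2 ≅ Z^4.

Boundary ∂_1: C_1 → C_0 sends each edge [p,q] (with p < q) to q − p.
The 4×6 boundary matrix has rank 3 and Smith normal form diag(1,1,1).

Boundary ∂_2: C_2 → C_1 maps a triangle to the signed sum of its edges. For instance
  ∂[0,1,2] = [1,2] − [0,2] + [0,1],
  ∂[1,2,3] = [2,3] − [1,3] + [1,2].
The 6×4 boundary matrix has rank 3 and Smith normal form diag(1,1,1).

Now H_k = ker ∂_k / im ∂_{k+1}, so:

  H_0: rank C_0 − rank ∂_1 = 4 − 3 = 1, and the invariant factors of ∂_1 are all 1, so H_0 = Z.
  H_1: rank ker ∂_1 − rank ∂_2 = (6 − 3) − 3 = 0, and the invariant factors of ∂_2 are all 1, so H_1 = 0.
  H_2: rank ker ∂_2 − rank ∂_3 = (4 − 3) − 0 = 1, and there is no ∂_3, so H_2 = Z.

Hence the Betti numbers are b_0 = 1, b_1 = 0, b_2 = 1.

b_0 = 1, b_1 = 0, b_2 = 1.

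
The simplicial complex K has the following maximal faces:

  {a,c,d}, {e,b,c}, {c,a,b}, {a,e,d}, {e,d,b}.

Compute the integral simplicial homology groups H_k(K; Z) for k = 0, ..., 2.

K has 5 vertices, 10 edges, 5 triangles.
rank ∂_0 = 0, rank ∂_1 = 4 ⇒ b_0 = 5 − 0 − 4 = 1; all invariant factors of ∂_1 are 1 so no torsion. So H_0 = Z.
rank ∂_1 = 4, rank ∂_2 = 5 ⇒ b_1 = 10 − 4 − 5 = 1; all invariant factors of ∂_2 are 1 so no torsion. So H_1 = Z.
rank ∂_2 = 5, rank ∂_3 = 0 ⇒ b_2 = 5 − 5 − 0 = 0. So H_2 = 0.

H_0 = Z,  H_1 = Z,  H_2 = 0.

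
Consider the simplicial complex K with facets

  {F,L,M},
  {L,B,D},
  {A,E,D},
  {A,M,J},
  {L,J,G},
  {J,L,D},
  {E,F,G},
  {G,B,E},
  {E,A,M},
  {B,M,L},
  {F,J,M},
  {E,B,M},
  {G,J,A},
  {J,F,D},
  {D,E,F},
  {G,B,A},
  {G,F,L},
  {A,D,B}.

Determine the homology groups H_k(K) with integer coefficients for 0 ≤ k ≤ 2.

H_0 = Z,  H_1 = Z ⊕ Z/2,  H_2 = 0.

Take the total order A < B < D < E < F < G < J < L < M on the vertex set. Then K (dimension 2) consists of the simplices:

  0-simplices (9): A, B, D, E, F, G, J, L, M
  1-simplices (27): AB, AD, AE, AG, AJ, AM, BD, BE, BG, BL, BM, DE, DF, DJ, DL, EF, EG, EM, FG, FJ, FL, FM, GJ, GL, JL, JM, LM
  2-simplices (18): ABD, ABG, ADE, AEM, AGJ, AJM, BDL, BEG, BEM, BLM, DEF, DFJ, DJL, EFG, FGL, FJM, FLM, GJL

so the chain groups are C_0 ≅ Z^9, C_1 ≅ Z^27, C_2 ≅ Z^18.

The boundary map ∂_1: C_1 → C_0 maps an edge to its endpoints' difference, ∂[p,q] = q − p.
As a 9×27 matrix over Z this has rank 8, with invariant factors (1,1,1,1,1,1,1,1).

Boundary ∂_2: C_2 → C_1 sends each 2-simplex [p,q,r] to [q,r] − [p,r] + [p,q]. For instance
  ∂AGJ = GJ − AJ + AG,
  ∂AEM = EM − AM + AE.
The 27×18 boundary matrix has rank 18 and Smith normal form diag(1,1,1,1,1,1,1,1,1,1,1,1,1,1,1,1,1,2).

Reading off H_k = ker ∂_k / im ∂_{k+1}:

  H_0: rank C_0 − rank ∂_1 = 9 − 8 = 1, and the invariant factors of ∂_1 are all 1, so H_0 = Z.
  H_1: rank ker ∂_1 − rank ∂_2 = (27 − 8) − 18 = 1, and ∂_2 has invariant factor 2 > 1, so H_1 = Z ⊕ Z/2.
  H_2: rank ker ∂_2 − rank ∂_3 = (18 − 18) − 0 = 0, and there is no ∂_3, so H_2 = 0.

(K is a triangulation of the Klein bottle.)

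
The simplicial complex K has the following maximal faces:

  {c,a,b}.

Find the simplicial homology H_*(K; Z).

Fix the vertex order a < b < c and write every simplex with vertices in increasing order. Then dim K = 2 and the simplices of K are:

  0-simplices (3): a, b, c
  1-simplices (3): ab, ac, bc
  2-simplices (1): abc

so the chain groups are C_0 ≅ Z^3, C_1 ≅ Z^3, C_2 ≅ Z^1.

Boundary ∂_1: C_1 → C_0 maps an edge to its endpoints' difference, ∂[p,q] = q − p. For instance
  ∂ac = c − a.
As a 3×3 matrix over Z this has rank 2, with invariant factors (1,1).

∂_2: C_2 → C_1 sends each 2-simplex [p,q,r] to [q,r] − [p,r] + [p,q]. For instance
  ∂abc = bc − ac + ab.
As a 3×1 matrix over Z this has rank 1, with invariant factors (1).

Reading off H_k = ker ∂_k / im ∂_{k+1}:

  H_0: rank C_0 − rank ∂_1 = 3 − 2 = 1, and the invariant factors of ∂_1 are all 1, so H_0 = Z.
  H_1: rank ker ∂_1 − rank ∂_2 = (3 − 2) − 1 = 0, and the invariant factors of ∂_2 are all 1, so H_1 = 0.
  H_2: rank ker ∂_2 − rank ∂_3 = (1 − 1) − 0 = 0, and there is no ∂_3, so H_2 = 0.

H_0 ≅ Z,  H_1 = 0,  H_2 = 0.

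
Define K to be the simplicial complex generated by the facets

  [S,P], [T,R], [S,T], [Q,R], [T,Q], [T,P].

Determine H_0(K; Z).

We work with the vertex ordering P < Q < R < S < T. The simplices of K, each written with vertices in increasing order, are:

  0-simplices (5): P, Q, R, S, T
  1-simplices (6): PS, PT, QR, QT, RT, ST

giving chain groups C_0 ≅ Z^5, C_1 ≅ Z^6.

Boundary ∂_1: C_1 → C_0 sends each edge [p,q] (with p < q) to q − p.
As a 5×6 matrix over Z this has rank 4, with invariant factors (1,1,1,1).

Computing H_k = (kernel of ∂_k) / (image of ∂_{k+1}):

  H_0: rank C_0 − rank ∂_1 = 5 − 4 = 1, and the invariant factors of ∂_1 are all 1, so H_0 ≅ Z.

H_0 = Z.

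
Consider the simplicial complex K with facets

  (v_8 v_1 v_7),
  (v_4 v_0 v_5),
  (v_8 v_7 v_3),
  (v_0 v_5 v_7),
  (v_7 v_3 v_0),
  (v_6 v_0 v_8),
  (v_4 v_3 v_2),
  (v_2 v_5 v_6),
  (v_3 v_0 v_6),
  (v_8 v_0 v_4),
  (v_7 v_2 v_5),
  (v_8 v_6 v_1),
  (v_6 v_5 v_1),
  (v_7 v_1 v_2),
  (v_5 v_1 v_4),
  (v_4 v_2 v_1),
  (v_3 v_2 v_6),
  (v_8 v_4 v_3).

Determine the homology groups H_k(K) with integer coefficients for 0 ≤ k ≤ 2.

Order the vertices as v_0 < v_1 < v_2 < v_3 < v_4 < v_5 < v_6 < v_7 < v_8. Listing each simplex with vertices in this order, K has dimension 2 with simplices:

  0-simplices (9): [v_0], [v_1], [v_2], [v_3], [v_4], [v_5], [v_6], [v_7], [v_8]
  1-simplices (27): (27 of them)
  2-simplices (18): (18 of them)

Hence C_0 ≅ Z^9, C_1 ≅ Z^27, C_2 ≅ Z^18.

∂_1: C_1 → C_0 sends each edge [p,q] (with p < q) to q − p. For instance
  ∂[v_7,v_8] = [v_8] − [v_7].
The resulting 9×27 matrix has rank 8, and its Smith normal form has invariant factors (1,1,1,1,1,1,1,1).

Boundary ∂_2: C_2 → C_1 sends each 2-simplex [p,q,r] to [q,r] − [p,r] + [p,q]. For instance
  ∂[v_2,v_3,v_6] = [v_3,v_6] − [v_2,v_6] + [v_2,v_3],
  ∂[v_2,v_3,v_4] = [v_3,v_4] − [v_2,v_4] + [v_2,v_3].
The resulting 27×18 matrix has rank 18, and its Smith normal form has invariant factors (1,1,1,1,1,1,1,1,1,1,1,1,1,1,1,1,1,2).

Computing H_k = (kernel of ∂_k) / (image of ∂_{k+1}):

  H_0: rank C_0 − rank ∂_1 = 9 − 8 = 1, and the invariant factors of ∂_1 are all 1, so H_0 = Z.
  H_1: rank ker ∂_1 − rank ∂_2 = (27 − 8) − 18 = 1, and ∂_2 has invariant factor 2 > 1, so H_1 = Z × Z/2.
  H_2: rank ker ∂_2 − rank ∂_3 = (18 − 18) − 0 = 0, and there is no ∂_3, so H_2 = 0.

As a check, the Euler characteristic is 9 − 27 + 18 = 0, which agrees with 1 − 1 + 0 = 0.

H_0 = Z,  H_1 = Z × Z/2,  H_2 = 0.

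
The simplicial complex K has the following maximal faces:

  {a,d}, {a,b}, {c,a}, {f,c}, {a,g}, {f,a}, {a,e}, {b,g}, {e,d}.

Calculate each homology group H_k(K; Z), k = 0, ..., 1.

H_0 = Z,  H_1 = Z^3.

Fix the vertex order a < b < c < d < e < f < g and write every simplex with vertices in increasing order. Then dim K = 1 and the simplices of K are:

  0-simplices (7): a, b, c, d, e, f, g
  1-simplices (9): ab, ac, ad, ae, af, ag, bg, cf, de

Hence C_0 ≅ Z^7, C_1 ≅ Z^9.

∂_1: C_1 → C_0 maps an edge to its endpoints' difference, ∂[p,q] = q − p.
This gives a 7×9 integer matrix of rank 6; reducing to Smith normal form yields diagonal entries (1,1,1,1,1,1).

Computing H_k = (kernel of ∂_k) / (image of ∂_{k+1}):

  H_0: rank C_0 − rank ∂_1 = 7 − 6 = 1, and the invariant factors of ∂_1 are all 1, so H_0 ≅ Z.
  H_1: rank ker ∂_1 − rank ∂_2 = (9 − 6) − 0 = 3, and there is no ∂_2, so H_1 ≅ Z^3.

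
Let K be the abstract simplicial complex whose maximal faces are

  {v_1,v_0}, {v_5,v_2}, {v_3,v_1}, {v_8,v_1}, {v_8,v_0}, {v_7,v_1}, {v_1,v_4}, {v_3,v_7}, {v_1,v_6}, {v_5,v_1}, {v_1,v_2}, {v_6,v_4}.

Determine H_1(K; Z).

K has 9 vertices, 12 edges.
rank ∂_1 = 8, rank ∂_2 = 0 ⇒ b_1 = 12 − 8 − 0 = 4. So H_1 ≅ Z^4.

H_1 ≅ Z^4.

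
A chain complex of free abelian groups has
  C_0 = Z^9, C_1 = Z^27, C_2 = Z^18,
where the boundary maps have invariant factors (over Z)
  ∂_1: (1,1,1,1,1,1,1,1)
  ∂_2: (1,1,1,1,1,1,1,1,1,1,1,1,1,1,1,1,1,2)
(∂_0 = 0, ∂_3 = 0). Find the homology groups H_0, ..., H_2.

H_0: b_0 = 9 − 0 − 8 = 1; torsion from ∂_1 factors > 1: none. So H_0 = Z.
H_1: b_1 = 27 − 8 − 18 = 1; torsion from ∂_2 factors > 1: [2]. So H_1 = Z × Z/2.
H_2: b_2 = 18 − 18 − 0 = 0; torsion from ∂_3 factors > 1: none. So H_2 = 0.

H_0 = Z,  H_1 = Z × Z/2,  H_2 = 0.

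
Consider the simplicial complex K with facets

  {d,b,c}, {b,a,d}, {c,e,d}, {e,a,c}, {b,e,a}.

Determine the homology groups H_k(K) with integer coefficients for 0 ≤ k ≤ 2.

H_0 = Z,  H_1 = Z,  H_2 = 0.

Fix the vertex order a < b < c < d < e and write every simplex with vertices in increasing order. Then dim K = 2 and the simplices of K are:

  0-simplices (5): a, b, c, d, e
  1-simplices (10): ab, ac, ad, ae, bc, bd, be, cd, ce, de
  2-simplices (5): abd, abe, ace, bcd, cde

Hence C_0 ≅ Z^5, C_1 ≅ Z^10, C_2 ≅ Z^5.

∂_1: C_1 → C_0 sends each edge [p,q] (with p < q) to q − p. For instance
  ∂ad = d − a.
The resulting 5×10 matrix has rank 4, and its Smith normal form has invariant factors (1,1,1,1).

∂_2: C_2 → C_1 sends each 2-simplex [p,q,r] to [q,r] − [p,r] + [p,q]. For instance
  ∂bcd = cd − bd + bc,
  ∂cde = de − ce + cd.
The 10×5 boundary matrix has rank 5 and Smith normal form diag(1,1,1,1,1).

Now H_k = ker ∂_k / im ∂_{k+1}, so:

  H_0: rank C_0 − rank ∂_1 = 5 − 4 = 1, and the invariant factors of ∂_1 are all 1, so H_0 = Z.
  H_1: rank ker ∂_1 − rank ∂_2 = (10 − 4) − 5 = 1, and the invariant factors of ∂_2 are all 1, so H_1 = Z.
  H_2: rank ker ∂_2 − rank ∂_3 = (5 − 5) − 0 = 0, and there is no ∂_3, so H_2 = 0.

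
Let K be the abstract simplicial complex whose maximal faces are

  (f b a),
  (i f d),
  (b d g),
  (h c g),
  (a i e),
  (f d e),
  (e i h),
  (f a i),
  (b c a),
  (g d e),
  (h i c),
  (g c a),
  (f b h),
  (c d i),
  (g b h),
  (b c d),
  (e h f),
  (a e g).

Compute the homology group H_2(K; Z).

Order the vertices as a < b < c < d < e < f < g < h < i. Listing each simplex with vertices in this order, K has dimension 2 with simplices:

  0-simplices (9): a, b, c, d, e, f, g, h, i
  1-simplices (27): ab, ac, ae, af, ag, ai, bc, bd, bf, bg, bh, cd, cg, ch, ci, de, df, dg, di, ef, eg, eh, ei, fh, fi, gh, hi
  2-simplices (18): abc, abf, acg, aeg, aei, afi, bcd, bdg, bfh, bgh, cdi, cgh, chi, def, deg, dfi, efh, ehi

Hence C_0 ≅ Z^9, C_1 ≅ Z^27, C_2 ≅ Z^18.

∂_1: C_1 → C_0 is given by ∂[p,q] = [q] − [p].
As a 9×27 matrix over Z this has rank 8, with invariant factors (1,1,1,1,1,1,1,1).

∂_2: C_2 → C_1 acts by ∂[p,q,r] = [q,r] − [p,r] + [p,q]. For instance
  ∂acg = cg − ag + ac,
  ∂def = ef − df + de.
The 27×18 boundary matrix has rank 18 and Smith normal form diag(1,1,1,1,1,1,1,1,1,1,1,1,1,1,1,1,1,2).

Now H_k = ker ∂_k / im ∂_{k+1}, so:

  H_2: rank ker ∂_2 − rank ∂_3 = (18 − 18) − 0 = 0, and there is no ∂_3, so H_2 ≅ 0.

H_2 ≅ 0.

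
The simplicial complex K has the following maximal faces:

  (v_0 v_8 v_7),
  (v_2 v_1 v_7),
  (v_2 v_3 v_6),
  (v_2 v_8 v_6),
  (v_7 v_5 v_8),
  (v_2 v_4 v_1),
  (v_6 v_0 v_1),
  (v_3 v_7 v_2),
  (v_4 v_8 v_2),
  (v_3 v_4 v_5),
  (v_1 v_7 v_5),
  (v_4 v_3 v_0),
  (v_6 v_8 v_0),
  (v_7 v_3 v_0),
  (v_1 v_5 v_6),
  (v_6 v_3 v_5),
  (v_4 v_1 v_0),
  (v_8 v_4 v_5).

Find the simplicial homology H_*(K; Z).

H_0 ≅ Z,  H_1 ≅ Z^2,  H_2 ≅ Z.

We work with the vertex ordering v_0 < v_1 < v_2 < v_3 < v_4 < v_5 < v_6 < v_7 < v_8. The simplices of K, each written with vertices in increasing order, are:

  0-simplices (9): [v_0], [v_1], [v_2], [v_3], [v_4], [v_5], [v_6], [v_7], [v_8]
  1-simplices (27): (27 of them)
  2-simplices (18): (18 of them)

Hence C_0 ≅ Z^9, C_1 ≅ Z^27, C_2 ≅ Z^18.

Boundary ∂_1: C_1 → C_0 is given by ∂[p,q] = [q] − [p].
The resulting 9×27 matrix has rank 8, and its Smith normal form has invariant factors (1,1,1,1,1,1,1,1).

Boundary ∂_2: C_2 → C_1 sends each 2-simplex [p,q,r] to [q,r] − [p,r] + [p,q]. For instance
  ∂[v_0,v_1,v_4] = [v_1,v_4] − [v_0,v_4] + [v_0,v_1],
  ∂[v_3,v_4,v_5] = [v_4,v_5] − [v_3,v_5] + [v_3,v_4].
The 27×18 boundary matrix has rank 17 and Smith normal form diag(1,1,1,1,1,1,1,1,1,1,1,1,1,1,1,1,1).

Computing H_k = (kernel of ∂_k) / (image of ∂_{k+1}):

  H_0: rank C_0 − rank ∂_1 = 9 − 8 = 1, and the invariant factors of ∂_1 are all 1, so H_0 = Z.
  H_1: rank ker ∂_1 − rank ∂_2 = (27 − 8) − 17 = 2, and the invariant factors of ∂_2 are all 1, so H_1 = Z^2.
  H_2: rank ker ∂_2 − rank ∂_3 = (18 − 17) − 0 = 1, and there is no ∂_3, so H_2 = Z.

(K is a triangulation of the torus T^2.)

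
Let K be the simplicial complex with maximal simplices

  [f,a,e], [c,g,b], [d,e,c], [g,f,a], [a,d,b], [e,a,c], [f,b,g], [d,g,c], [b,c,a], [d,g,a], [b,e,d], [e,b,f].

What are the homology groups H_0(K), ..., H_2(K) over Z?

H_0 ≅ Z,  H_1 ≅ Z/2,  H_2 = 0.

Fix the vertex order a < b < c < d < e < f < g and write every simplex with vertices in increasing order. Then dim K = 2 and the simplices of K are:

  0-simplices (7): a, b, c, d, e, f, g
  1-simplices (18): ab, ac, ad, ae, af, ag, bc, bd, be, bf, bg, cd, ce, cg, de, dg, ef, fg
  2-simplices (12): abc, abd, ace, adg, aef, afg, bcg, bde, bef, bfg, cde, cdg

so the chain groups are C_0 ≅ Z^7, C_1 ≅ Z^18, C_2 ≅ Z^12.

The boundary map ∂_1: C_1 → C_0 maps an edge to its endpoints' difference, ∂[p,q] = q − p. For instance
  ∂bf = f − b.
The resulting 7×18 matrix has rank 6, and its Smith normal form has invariant factors (1,1,1,1,1,1).

The boundary map ∂_2: C_2 → C_1 sends each 2-simplex [p,q,r] to [q,r] − [p,r] + [p,q]. For instance
  ∂ace = ce − ae + ac,
  ∂bde = de − be + bd.
This gives a 18×12 integer matrix of rank 12; reducing to Smith normal form yields diagonal entries (1,1,1,1,1,1,1,1,1,1,1,2).

Now H_k = ker ∂_k / im ∂_{k+1}, so:

  H_0: rank C_0 − rank ∂_1 = 7 − 6 = 1, and the invariant factors of ∂_1 are all 1, so H_0 ≅ Z.
  H_1: rank ker ∂_1 − rank ∂_2 = (18 − 6) − 12 = 0, and ∂_2 has invariant factor 2 > 1, so H_1 ≅ Z/2.
  H_2: rank ker ∂_2 − rank ∂_3 = (12 − 12) − 0 = 0, and there is no ∂_3, so H_2 ≅ 0.

(K is a triangulation of the real projective plane RP^2.)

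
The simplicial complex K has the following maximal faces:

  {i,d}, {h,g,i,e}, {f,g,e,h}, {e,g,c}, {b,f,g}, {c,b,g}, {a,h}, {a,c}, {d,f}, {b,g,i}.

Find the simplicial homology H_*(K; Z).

Take the total order a < b < c < d < e < f < g < h < i on the vertex set. Then K (dimension 3) consists of the simplices:

  0-simplices (9): a, b, c, d, e, f, g, h, i
  1-simplices (19): ac, ah, bc, bf, bg, bi, ce, cg, df, di, ef, eg, eh, ei, fg, fh, gh, gi, hi
  2-simplices (11): bcg, bfg, bgi, ceg, efg, efh, egh, egi, ehi, fgh, ghi
  3-simplices (2): efgh, eghi

giving chain groups C_0 ≅ Z^9, C_1 ≅ Z^19, C_2 ≅ Z^11, C_3 ≅ Z^2.

The boundary map ∂_1: C_1 → C_0 sends each edge [p,q] (with p < q) to q − p. For instance
  ∂bc = c − b.
As a 9×19 matrix over Z this has rank 8, with invariant factors (1,1,1,1,1,1,1,1).

The boundary map ∂_2: C_2 → C_1 sends each 2-simplex [p,q,r] to [q,r] − [p,r] + [p,q]. For instance
  ∂bgi = gi − bi + bg,
  ∂efh = fh − eh + ef.
As a 19×11 matrix over Z this has rank 9, with invariant factors (1,1,1,1,1,1,1,1,1).

Boundary ∂_3: C_3 → C_2 sends each 3-simplex σ to the alternating sum Σ_i (−1)^i (σ with its i-th vertex removed). For instance
  ∂eghi = ghi − ehi + egi − egh,
  ∂efgh = fgh − egh + efh − efg.
This gives a 11×2 integer matrix of rank 2; reducing to Smith normal form yields diagonal entries (1,1).

Reading off H_k = ker ∂_k / im ∂_{k+1}:

  H_0: rank C_0 − rank ∂_1 = 9 − 8 = 1, and the invariant factors of ∂_1 are all 1, so H_0 = Z.
  H_1: rank ker ∂_1 − rank ∂_2 = (19 − 8) − 9 = 2, and the invariant factors of ∂_2 are all 1, so H_1 = Z^2.
  H_2: rank ker ∂_2 − rank ∂_3 = (11 − 9) − 2 = 0, and the invariant factors of ∂_3 are all 1, so H_2 = 0.
  H_3: rank ker ∂_3 − rank ∂_4 = (2 − 2) − 0 = 0, and there is no ∂_4, so H_3 = 0.

H_0 = Z,  H_1 = Z^2,  H_2 = 0,  H_3 = 0.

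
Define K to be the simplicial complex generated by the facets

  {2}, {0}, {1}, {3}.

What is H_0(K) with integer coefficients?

H_0 ≅ Z^4.

Fix the vertex order 0 < 1 < 2 < 3 and write every simplex with vertices in increasing order. Then dim K = 0 and the simplices of K are:

  0-simplices (4): [0], [1], [2], [3]

giving chain groups C_0 ≅ Z^4.

Computing H_k = (kernel of ∂_k) / (image of ∂_{k+1}):

  H_0: rank C_0 − rank ∂_1 = 4 − 0 = 4, and there is no ∂_1, so H_0 ≅ Z^4.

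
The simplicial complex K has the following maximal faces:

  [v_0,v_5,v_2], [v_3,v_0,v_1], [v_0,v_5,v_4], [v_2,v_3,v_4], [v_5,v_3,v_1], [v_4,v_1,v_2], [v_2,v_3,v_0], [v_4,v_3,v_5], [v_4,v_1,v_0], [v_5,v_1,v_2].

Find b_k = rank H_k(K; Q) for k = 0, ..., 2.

Fix the vertex order v_0 < v_1 < v_2 < v_3 < v_4 < v_5 and write every simplex with vertices in increasing order. Then dim K = 2 and the simplices of K are:

  0-simplices (6): [v_0], [v_1], [v_2], [v_3], [v_4], [v_5]
  1-simplices (15): (15 of them)
  2-simplices (10): [v_0,v_1,v_3], [v_0,v_1,v_4], [v_0,v_2,v_3], [v_0,v_2,v_5], [v_0,v_4,v_5], [v_1,v_2,v_4], [v_1,v_2,v_5], [v_1,v_3,v_5], [v_2,v_3,v_4], [v_3,v_4,v_5]

so the chain groups are C_0 ≅ Z^6, C_1 ≅ Z^15, C_2 ≅ Z^10.

∂_1: C_1 → C_0 maps an edge to its endpoints' difference, ∂[p,q] = q − p.
The 6×15 boundary matrix has rank 5 and Smith normal form diag(1,1,1,1,1).

Boundary ∂_2: C_2 → C_1 sends each 2-simplex [p,q,r] to [q,r] − [p,r] + [p,q]. For instance
  ∂[v_1,v_2,v_4] = [v_2,v_4] − [v_1,v_4] + [v_1,v_2],
  ∂[v_0,v_2,v_3] = [v_2,v_3] − [v_0,v_3] + [v_0,v_2].
The resulting 15×10 matrix has rank 10, and its Smith normal form has invariant factors (1,1,1,1,1,1,1,1,1,2).

Reading off H_k = ker ∂_k / im ∂_{k+1}:

  H_0: rank C_0 − rank ∂_1 = 6 − 5 = 1, and the invariant factors of ∂_1 are all 1, so H_0 ≅ Z.
  H_1: rank ker ∂_1 − rank ∂_2 = (15 − 5) − 10 = 0, and ∂_2 has invariant factor 2 > 1, so H_1 ≅ Z/2.
  H_2: rank ker ∂_2 − rank ∂_3 = (10 − 10) − 0 = 0, and there is no ∂_3, so H_2 ≅ 0.

Hence the Betti numbers are b_0 = 1, b_1 = 0, b_2 = 0.

b_0 = 1, b_1 = 0, b_2 = 0.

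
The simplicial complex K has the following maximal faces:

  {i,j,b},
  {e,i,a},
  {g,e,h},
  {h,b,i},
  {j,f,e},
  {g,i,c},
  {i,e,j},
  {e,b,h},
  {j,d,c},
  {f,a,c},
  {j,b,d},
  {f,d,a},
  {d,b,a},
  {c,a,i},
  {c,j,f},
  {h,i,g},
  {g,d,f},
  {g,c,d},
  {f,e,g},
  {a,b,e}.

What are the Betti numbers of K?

b_0 = 1, b_1 = 1, b_2 = 0.

Fix the vertex order a < b < c < d < e < f < g < h < i < j and write every simplex with vertices in increasing order. Then dim K = 2 and the simplices of K are:

  0-simplices (10): a, b, c, d, e, f, g, h, i, j
  1-simplices (30): ab, ac, ad, ae, af, ai, bd, be, bh, bi, bj, cd, cf, cg, ci, cj, df, dg, dj, ef, eg, eh, ei, ej, fg, fj, gh, gi, hi, ij
  2-simplices (20): abd, abe, acf, aci, adf, aei, bdj, beh, bhi, bij, cdg, cdj, cfj, cgi, dfg, efg, efj, egh, eij, ghi

Hence C_0 ≅ Z^10, C_1 ≅ Z^30, C_2 ≅ Z^20.

Boundary ∂_1: C_1 → C_0 maps an edge to its endpoints' difference, ∂[p,q] = q − p.
The resulting 10×30 matrix has rank 9, and its Smith normal form has invariant factors (1,1,1,1,1,1,1,1,1).

∂_2: C_2 → C_1 sends each 2-simplex [p,q,r] to [q,r] − [p,r] + [p,q]. For instance
  ∂egh = gh − eh + eg,
  ∂dfg = fg − dg + df.
The resulting 30×20 matrix has rank 20, and its Smith normal form has invariant factors (1,1,1,1,1,1,1,1,1,1,1,1,1,1,1,1,1,1,1,2).

Reading off H_k = ker ∂_k / im ∂_{k+1}:

  H_0: rank C_0 − rank ∂_1 = 10 − 9 = 1, and the invariant factors of ∂_1 are all 1, so H_0 ≅ Z.
  H_1: rank ker ∂_1 − rank ∂_2 = (30 − 9) − 20 = 1, and ∂_2 has invariant factor 2 > 1, so H_1 ≅ Z ⊕ Z/2Z.
  H_2: rank ker ∂_2 − rank ∂_3 = (20 − 20) − 0 = 0, and there is no ∂_3, so H_2 ≅ 0.

As a check, the Euler characteristic is 10 − 30 + 20 = 0, which agrees with 1 − 1 + 0 = 0.

Hence the Betti numbers are b_0 = 1, b_1 = 1, b_2 = 0.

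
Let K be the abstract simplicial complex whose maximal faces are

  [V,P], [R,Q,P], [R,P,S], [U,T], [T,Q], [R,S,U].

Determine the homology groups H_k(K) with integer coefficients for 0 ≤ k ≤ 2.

We work with the vertex ordering P < Q < R < S < T < U < V. The simplices of K, each written with vertices in increasing order, are:

  0-simplices (7): P, Q, R, S, T, U, V
  1-simplices (10): PQ, PR, PS, PV, QR, QT, RS, RU, SU, TU
  2-simplices (3): PQR, PRS, RSU

giving chain groups C_0 ≅ Z^7, C_1 ≅ Z^10, C_2 ≅ Z^3.

Boundary ∂_1: C_1 → C_0 is given by ∂[p,q] = [q] − [p]. For instance
  ∂QT = T − Q.
The 7×10 boundary matrix has rank 6 and Smith normal form diag(1,1,1,1,1,1).

∂_2: C_2 → C_1 maps a triangle to the signed sum of its edges. For instance
  ∂PQR = QR − PR + PQ,
  ∂PRS = RS − PS + PR.
The resulting 10×3 matrix has rank 3, and its Smith normal form has invariant factors (1,1,1).

From H_k ≅ ker(∂_k) / im(∂_{k+1}) we obtain:

  H_0: rank C_0 − rank ∂_1 = 7 − 6 = 1, and the invariant factors of ∂_1 are all 1, so H_0 = Z.
  H_1: rank ker ∂_1 − rank ∂_2 = (10 − 6) − 3 = 1, and the invariant factors of ∂_2 are all 1, so H_1 = Z.
  H_2: rank ker ∂_2 − rank ∂_3 = (3 − 3) − 0 = 0, and there is no ∂_3, so H_2 = 0.

H_0 ≅ Z,  H_1 ≅ Z,  H_2 = 0.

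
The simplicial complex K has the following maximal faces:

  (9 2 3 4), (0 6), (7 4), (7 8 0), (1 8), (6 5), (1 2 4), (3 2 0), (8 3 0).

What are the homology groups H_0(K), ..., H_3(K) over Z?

Fix the vertex order 0 < 1 < 2 < 3 < 4 < 5 < 6 < 7 < 8 < 9 and write every simplex with vertices in increasing order. Then dim K = 3 and the simplices of K are:

  0-simplices (10): [0], [1], [2], [3], [4], [5], [6], [7], [8], [9]
  1-simplices (18): [0,2], [0,3], [0,6], [0,7], [0,8], [1,2], [1,4], [1,8], [2,3], [2,4], [2,9], [3,4], [3,8], [3,9], [4,7], [4,9], [5,6], [7,8]
  2-simplices (8): [0,2,3], [0,3,8], [0,7,8], [1,2,4], [2,3,4], [2,3,9], [2,4,9], [3,4,9]
  3-simplices (1): [2,3,4,9]

so the chain groups are C_0 ≅ Z^10, C_1 ≅ Z^18, C_2 ≅ Z^8, C_3 ≅ Z^1.

The boundary map ∂_1: C_1 → C_0 is given by ∂[p,q] = [q] − [p]. For instance
  ∂[0,8] = [8] − [0].
This gives a 10×18 integer matrix of rank 9; reducing to Smith normal form yields diagonal entries (1,1,1,1,1,1,1,1,1).

Boundary ∂_2: C_2 → C_1 sends each 2-simplex [p,q,r] to [q,r] − [p,r] + [p,q]. For instance
  ∂[2,4,9] = [4,9] − [2,9] + [2,4],
  ∂[0,2,3] = [2,3] − [0,3] + [0,2].
As a 18×8 matrix over Z this has rank 7, with invariant factors (1,1,1,1,1,1,1).

The boundary map ∂_3: C_3 → C_2 sends each 3-simplex σ to the alternating sum Σ_i (−1)^i (σ with its i-th vertex removed). For instance
  ∂[2,3,4,9] = [3,4,9] − [2,4,9] + [2,3,9] − [2,3,4].
The resulting 8×1 matrix has rank 1, and its Smith normal form has invariant factors (1).

From H_k ≅ ker(∂_k) / im(∂_{k+1}) we obtain:

  H_0: rank C_0 − rank ∂_1 = 10 − 9 = 1, and the invariant factors of ∂_1 are all 1, so H_0 = Z.
  H_1: rank ker ∂_1 − rank ∂_2 = (18 − 9) − 7 = 2, and the invariant factors of ∂_2 are all 1, so H_1 = Z^2.
  H_2: rank ker ∂_2 − rank ∂_3 = (8 − 7) − 1 = 0, and the invariant factors of ∂_3 are all 1, so H_2 = 0.
  H_3: rank ker ∂_3 − rank ∂_4 = (1 − 1) − 0 = 0, and there is no ∂_4, so H_3 = 0.

As a check, the Euler characteristic is 10 − 18 + 8 − 1 = -1, which agrees with 1 − 2 + 0 − 0 = -1.

H_0 ≅ Z,  H_1 ≅ Z^2,  H_2 = 0,  H_3 = 0.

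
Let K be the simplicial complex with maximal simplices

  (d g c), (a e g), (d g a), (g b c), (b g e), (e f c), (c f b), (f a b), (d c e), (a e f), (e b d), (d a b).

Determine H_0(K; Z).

H_0 ≅ Z.

We work with the vertex ordering a < b < c < d < e < f < g. The simplices of K, each written with vertices in increasing order, are:

  0-simplices (7): a, b, c, d, e, f, g
  1-simplices (18): ab, ad, ae, af, ag, bc, bd, be, bf, bg, cd, ce, cf, cg, de, dg, ef, eg
  2-simplices (12): abd, abf, adg, aef, aeg, bcf, bcg, bde, beg, cde, cdg, cef

giving chain groups C_0 ≅ Z^7, C_1 ≅ Z^18, C_2 ≅ Z^12.

Boundary ∂_1: C_1 → C_0 is given by ∂[p,q] = [q] − [p]. For instance
  ∂ef = f − e.
As a 7×18 matrix over Z this has rank 6, with invariant factors (1,1,1,1,1,1).

Boundary ∂_2: C_2 → C_1 maps a triangle to the signed sum of its edges. For instance
  ∂bde = de − be + bd,
  ∂aef = ef − af + ae.
The 18×12 boundary matrix has rank 12 and Smith normal form diag(1,1,1,1,1,1,1,1,1,1,1,2).

Now H_k = ker ∂_k / im ∂_{k+1}, so:

  H_0: rank C_0 − rank ∂_1 = 7 − 6 = 1, and the invariant factors of ∂_1 are all 1, so H_0 ≅ Z.

(K is a triangulation of the real projective plane RP^2.)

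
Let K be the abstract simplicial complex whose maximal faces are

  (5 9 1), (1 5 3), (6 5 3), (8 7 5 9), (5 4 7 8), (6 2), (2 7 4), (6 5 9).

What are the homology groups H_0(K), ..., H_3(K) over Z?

Order the vertices as 1 < 2 < 3 < 4 < 5 < 6 < 7 < 8 < 9. Listing each simplex with vertices in this order, K has dimension 3 with simplices:

  0-simplices (9): [1], [2], [3], [4], [5], [6], [7], [8], [9]
  1-simplices (19): [1,3], [1,5], [1,9], [2,4], [2,6], [2,7], [3,5], [3,6], [4,5], [4,7], [4,8], [5,6], [5,7], [5,8], [5,9], [6,9], [7,8], [7,9], [8,9]
  2-simplices (12): [1,3,5], [1,5,9], [2,4,7], [3,5,6], [4,5,7], [4,5,8], [4,7,8], [5,6,9], [5,7,8], [5,7,9], [5,8,9], [7,8,9]
  3-simplices (2): [4,5,7,8], [5,7,8,9]

so the chain groups are C_0 ≅ Z^9, C_1 ≅ Z^19, C_2 ≅ Z^12, C_3 ≅ Z^2.

∂_1: C_1 → C_0 maps an edge to its endpoints' difference, ∂[p,q] = q − p.
As a 9×19 matrix over Z this has rank 8, with invariant factors (1,1,1,1,1,1,1,1).

Boundary ∂_2: C_2 → C_1 sends each 2-simplex [p,q,r] to [q,r] − [p,r] + [p,q]. For instance
  ∂[7,8,9] = [8,9] − [7,9] + [7,8],
  ∂[5,8,9] = [8,9] − [5,9] + [5,8].
The resulting 19×12 matrix has rank 10, and its Smith normal form has invariant factors (1,1,1,1,1,1,1,1,1,1).

The boundary map ∂_3: C_3 → C_2 sends each 3-simplex σ to the alternating sum Σ_i (−1)^i (σ with its i-th vertex removed). For instance
  ∂[4,5,7,8] = [5,7,8] − [4,7,8] + [4,5,8] − [4,5,7],
  ∂[5,7,8,9] = [7,8,9] − [5,8,9] + [5,7,9] − [5,7,8].
The 12×2 boundary matrix has rank 2 and Smith normal form diag(1,1).

From H_k ≅ ker(∂_k) / im(∂_{k+1}) we obtain:

  H_0: rank C_0 − rank ∂_1 = 9 − 8 = 1, and the invariant factors of ∂_1 are all 1, so H_0 ≅ Z.
  H_1: rank ker ∂_1 − rank ∂_2 = (19 − 8) − 10 = 1, and the invariant factors of ∂_2 are all 1, so H_1 ≅ Z.
  H_2: rank ker ∂_2 − rank ∂_3 = (12 − 10) − 2 = 0, and the invariant factors of ∂_3 are all 1, so H_2 ≅ 0.
  H_3: rank ker ∂_3 − rank ∂_4 = (2 − 2) − 0 = 0, and there is no ∂_4, so H_3 ≅ 0.

H_0 = Z,  H_1 = Z,  H_2 = 0,  H_3 = 0.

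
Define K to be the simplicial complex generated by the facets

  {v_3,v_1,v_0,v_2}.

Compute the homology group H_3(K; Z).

H_3 ≅ 0.

K has 4 vertices, 6 edges, 4 triangles, 1 3-simplex.
rank ∂_3 = 1, rank ∂_4 = 0 ⇒ b_3 = 1 − 1 − 0 = 0. So H_3 ≅ 0.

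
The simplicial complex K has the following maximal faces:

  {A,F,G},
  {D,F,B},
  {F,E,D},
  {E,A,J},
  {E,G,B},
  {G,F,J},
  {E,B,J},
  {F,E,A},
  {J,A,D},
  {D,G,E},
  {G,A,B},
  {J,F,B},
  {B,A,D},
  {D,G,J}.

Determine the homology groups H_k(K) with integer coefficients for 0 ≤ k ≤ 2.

We work with the vertex ordering A < B < D < E < F < G < J. The simplices of K, each written with vertices in increasing order, are:

  0-simplices (7): A, B, D, E, F, G, J
  1-simplices (21): AB, AD, AE, AF, AG, AJ, BD, BE, BF, BG, BJ, DE, DF, DG, DJ, EF, EG, EJ, FG, FJ, GJ
  2-simplices (14): ABD, ABG, ADJ, AEF, AEJ, AFG, BDF, BEG, BEJ, BFJ, DEF, DEG, DGJ, FGJ

Hence C_0 ≅ Z^7, C_1 ≅ Z^21, C_2 ≅ Z^14.

Boundary ∂_1: C_1 → C_0 is given by ∂[p,q] = [q] − [p]. For instance
  ∂FJ = J − F.
The 7×21 boundary matrix has rank 6 and Smith normal form diag(1,1,1,1,1,1).

Boundary ∂_2: C_2 → C_1 sends each 2-simplex [p,q,r] to [q,r] − [p,r] + [p,q]. For instance
  ∂ABG = BG − AG + AB,
  ∂AFG = FG − AG + AF.
This gives a 21×14 integer matrix of rank 13; reducing to Smith normal form yields diagonal entries (1,1,1,1,1,1,1,1,1,1,1,1,1).

From H_k ≅ ker(∂_k) / im(∂_{k+1}) we obtain:

  H_0: rank C_0 − rank ∂_1 = 7 − 6 = 1, and the invariant factors of ∂_1 are all 1, so H_0 = Z.
  H_1: rank ker ∂_1 − rank ∂_2 = (21 − 6) − 13 = 2, and the invariant factors of ∂_2 are all 1, so H_1 = Z^2.
  H_2: rank ker ∂_2 − rank ∂_3 = (14 − 13) − 0 = 1, and there is no ∂_3, so H_2 = Z.

H_0 ≅ Z,  H_1 ≅ Z^2,  H_2 ≅ Z.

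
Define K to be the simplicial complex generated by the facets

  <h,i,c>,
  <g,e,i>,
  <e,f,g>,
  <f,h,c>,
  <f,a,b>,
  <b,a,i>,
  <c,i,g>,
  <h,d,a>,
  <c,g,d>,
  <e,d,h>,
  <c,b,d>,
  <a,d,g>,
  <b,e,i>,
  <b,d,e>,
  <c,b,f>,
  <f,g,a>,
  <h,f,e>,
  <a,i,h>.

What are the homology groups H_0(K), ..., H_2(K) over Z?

H_0 = Z,  H_1 = Z^2,  H_2 = Z.

Fix the vertex order a < b < c < d < e < f < g < h < i and write every simplex with vertices in increasing order. Then dim K = 2 and the simplices of K are:

  0-simplices (9): a, b, c, d, e, f, g, h, i
  1-simplices (27): ab, ad, af, ag, ah, ai, bc, bd, be, bf, bi, cd, cf, cg, ch, ci, de, dg, dh, ef, eg, eh, ei, fg, fh, gi, hi
  2-simplices (18): abf, abi, adg, adh, afg, ahi, bcd, bcf, bde, bei, cdg, cfh, cgi, chi, deh, efg, efh, egi

giving chain groups C_0 ≅ Z^9, C_1 ≅ Z^27, C_2 ≅ Z^18.

Boundary ∂_1: C_1 → C_0 is given by ∂[p,q] = [q] − [p]. For instance
  ∂hi = i − h.
As a 9×27 matrix over Z this has rank 8, with invariant factors (1,1,1,1,1,1,1,1).

The boundary map ∂_2: C_2 → C_1 acts by ∂[p,q,r] = [q,r] − [p,r] + [p,q]. For instance
  ∂bcf = cf − bf + bc,
  ∂deh = eh − dh + de.
The 27×18 boundary matrix has rank 17 and Smith normal form diag(1,1,1,1,1,1,1,1,1,1,1,1,1,1,1,1,1).

Computing H_k = (kernel of ∂_k) / (image of ∂_{k+1}):

  H_0: rank C_0 − rank ∂_1 = 9 − 8 = 1, and the invariant factors of ∂_1 are all 1, so H_0 = Z.
  H_1: rank ker ∂_1 − rank ∂_2 = (27 − 8) − 17 = 2, and the invariant factors of ∂_2 are all 1, so H_1 = Z^2.
  H_2: rank ker ∂_2 − rank ∂_3 = (18 − 17) − 0 = 1, and there is no ∂_3, so H_2 = Z.

(K is a triangulation of the torus T^2.)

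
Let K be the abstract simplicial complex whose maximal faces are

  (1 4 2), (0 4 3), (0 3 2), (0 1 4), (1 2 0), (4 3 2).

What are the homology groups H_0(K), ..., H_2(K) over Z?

Take the total order 0 < 1 < 2 < 3 < 4 on the vertex set. Then K (dimension 2) consists of the simplices:

  0-simplices (5): [0], [1], [2], [3], [4]
  1-simplices (9): [0,1], [0,2], [0,3], [0,4], [1,2], [1,4], [2,3], [2,4], [3,4]
  2-simplices (6): [0,1,2], [0,1,4], [0,2,3], [0,3,4], [1,2,4], [2,3,4]

Hence C_0 ≅ Z^5, C_1 ≅ Z^9, C_2 ≅ Z^6.

The boundary map ∂_1: C_1 → C_0 maps an edge to its endpoints' difference, ∂[p,q] = q − p.
The resulting 5×9 matrix has rank 4, and its Smith normal form has invariant factors (1,1,1,1).

∂_2: C_2 → C_1 maps a triangle to the signed sum of its edges. For instance
  ∂[1,2,4] = [2,4] − [1,4] + [1,2],
  ∂[0,1,4] = [1,4] − [0,4] + [0,1].
The resulting 9×6 matrix has rank 5, and its Smith normal form has invariant factors (1,1,1,1,1).

Computing H_k = (kernel of ∂_k) / (image of ∂_{k+1}):

  H_0: rank C_0 − rank ∂_1 = 5 − 4 = 1, and the invariant factors of ∂_1 are all 1, so H_0 ≅ Z.
  H_1: rank ker ∂_1 − rank ∂_2 = (9 − 4) − 5 = 0, and the invariant factors of ∂_2 are all 1, so H_1 ≅ 0.
  H_2: rank ker ∂_2 − rank ∂_3 = (6 − 5) − 0 = 1, and there is no ∂_3, so H_2 ≅ Z.

As a check, the Euler characteristic is 5 − 9 + 6 = 2, which agrees with 1 − 0 + 1 = 2.

H_0 ≅ Z,  H_1 = 0,  H_2 ≅ Z.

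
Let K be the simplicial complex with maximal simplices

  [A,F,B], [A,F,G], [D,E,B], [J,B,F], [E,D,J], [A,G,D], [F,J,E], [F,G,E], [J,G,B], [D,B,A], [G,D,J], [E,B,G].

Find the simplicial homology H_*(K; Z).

H_0 = Z,  H_1 = Z/2,  H_2 = 0.

Order the vertices as A < B < D < E < F < G < J. Listing each simplex with vertices in this order, K has dimension 2 with simplices:

  0-simplices (7): A, B, D, E, F, G, J
  1-simplices (18): AB, AD, AF, AG, BD, BE, BF, BG, BJ, DE, DG, DJ, EF, EG, EJ, FG, FJ, GJ
  2-simplices (12): ABD, ABF, ADG, AFG, BDE, BEG, BFJ, BGJ, DEJ, DGJ, EFG, EFJ

giving chain groups C_0 ≅ Z^7, C_1 ≅ Z^18, C_2 ≅ Z^12.

Boundary ∂_1: C_1 → C_0 is given by ∂[p,q] = [q] − [p]. For instance
  ∂BG = G − B.
The 7×18 boundary matrix has rank 6 and Smith normal form diag(1,1,1,1,1,1).

Boundary ∂_2: C_2 → C_1 sends each 2-simplex [p,q,r] to [q,r] − [p,r] + [p,q]. For instance
  ∂BDE = DE − BE + BD,
  ∂BFJ = FJ − BJ + BF.
As a 18×12 matrix over Z this has rank 12, with invariant factors (1,1,1,1,1,1,1,1,1,1,1,2).

From H_k ≅ ker(∂_k) / im(∂_{k+1}) we obtain:

  H_0: rank C_0 − rank ∂_1 = 7 − 6 = 1, and the invariant factors of ∂_1 are all 1, so H_0 ≅ Z.
  H_1: rank ker ∂_1 − rank ∂_2 = (18 − 6) − 12 = 0, and ∂_2 has invariant factor 2 > 1, so H_1 ≅ Z/2.
  H_2: rank ker ∂_2 − rank ∂_3 = (12 − 12) − 0 = 0, and there is no ∂_3, so H_2 ≅ 0.

As a check, the Euler characteristic is 7 − 18 + 12 = 1, which agrees with 1 − 0 + 0 = 1.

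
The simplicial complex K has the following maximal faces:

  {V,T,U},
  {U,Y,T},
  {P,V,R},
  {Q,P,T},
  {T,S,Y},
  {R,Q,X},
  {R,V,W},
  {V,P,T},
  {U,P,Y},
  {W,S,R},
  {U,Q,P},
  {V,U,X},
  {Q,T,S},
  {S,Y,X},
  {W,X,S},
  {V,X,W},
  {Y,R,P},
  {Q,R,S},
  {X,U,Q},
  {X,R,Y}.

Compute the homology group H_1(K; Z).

H_1 ≅ Z ⊕ Z/2.

K has 10 vertices, 30 edges, 20 triangles.
rank ∂_1 = 9, rank ∂_2 = 20 ⇒ b_1 = 30 − 9 − 20 = 1; ∂_2 has invariant factor(s) [2] giving torsion. So H_1 ≅ Z ⊕ Z/2.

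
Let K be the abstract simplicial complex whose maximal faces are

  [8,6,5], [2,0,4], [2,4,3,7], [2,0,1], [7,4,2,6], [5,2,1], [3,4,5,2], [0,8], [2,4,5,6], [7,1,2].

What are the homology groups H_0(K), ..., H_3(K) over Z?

H_0 = Z,  H_1 = Z,  H_2 = 0,  H_3 = 0.

Take the total order 0 < 1 < 2 < 3 < 4 < 5 < 6 < 7 < 8 on the vertex set. Then K (dimension 3) consists of the simplices:

  0-simplices (9): [0], [1], [2], [3], [4], [5], [6], [7], [8]
  1-simplices (22): [0,1], [0,2], [0,4], [0,8], [1,2], [1,5], [1,7], [2,3], [2,4], [2,5], [2,6], [2,7], [3,4], [3,5], [3,7], [4,5], [4,6], [4,7], [5,6], [5,8], [6,7], [6,8]
  2-simplices (17): [0,1,2], [0,2,4], [1,2,5], [1,2,7], [2,3,4], [2,3,5], [2,3,7], [2,4,5], [2,4,6], [2,4,7], [2,5,6], [2,6,7], [3,4,5], [3,4,7], [4,5,6], [4,6,7], [5,6,8]
  3-simplices (4): [2,3,4,5], [2,3,4,7], [2,4,5,6], [2,4,6,7]

so the chain groups are C_0 ≅ Z^9, C_1 ≅ Z^22, C_2 ≅ Z^17, C_3 ≅ Z^4.

∂_1: C_1 → C_0 sends each edge [p,q] (with p < q) to q − p. For instance
  ∂[3,4] = [4] − [3].
This gives a 9×22 integer matrix of rank 8; reducing to Smith normal form yields diagonal entries (1,1,1,1,1,1,1,1).

The boundary map ∂_2: C_2 → C_1 sends each 2-simplex [p,q,r] to [q,r] − [p,r] + [p,q]. For instance
  ∂[3,4,7] = [4,7] − [3,7] + [3,4],
  ∂[2,4,5] = [4,5] − [2,5] + [2,4].
The resulting 22×17 matrix has rank 13, and its Smith normal form has invariant factors (1,1,1,1,1,1,1,1,1,1,1,1,1).

The boundary map ∂_3: C_3 → C_2 sends each 3-simplex σ to the alternating sum Σ_i (−1)^i (σ with its i-th vertex removed). For instance
  ∂[2,3,4,7] = [3,4,7] − [2,4,7] + [2,3,7] − [2,3,4],
  ∂[2,4,6,7] = [4,6,7] − [2,6,7] + [2,4,7] − [2,4,6].
This gives a 17×4 integer matrix of rank 4; reducing to Smith normal form yields diagonal entries (1,1,1,1).

Now H_k = ker ∂_k / im ∂_{k+1}, so:

  H_0: rank C_0 − rank ∂_1 = 9 − 8 = 1, and the invariant factors of ∂_1 are all 1, so H_0 ≅ Z.
  H_1: rank ker ∂_1 − rank ∂_2 = (22 − 8) − 13 = 1, and the invariant factors of ∂_2 are all 1, so H_1 ≅ Z.
  H_2: rank ker ∂_2 − rank ∂_3 = (17 − 13) − 4 = 0, and the invariant factors of ∂_3 are all 1, so H_2 ≅ 0.
  H_3: rank ker ∂_3 − rank ∂_4 = (4 − 4) − 0 = 0, and there is no ∂_4, so H_3 ≅ 0.

As a check, the Euler characteristic is 9 − 22 + 17 − 4 = 0, which agrees with 1 − 1 + 0 − 0 = 0.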